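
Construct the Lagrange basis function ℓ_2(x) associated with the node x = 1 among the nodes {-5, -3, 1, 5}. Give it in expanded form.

ℓ_2(x) = -(1/96)x^3 - (1/32)x^2 + (25/96)x + 25/32

ℓ_2(x) = (x + 5)(x + 3)(x - 5) / [(6)·(4)·(-4)]
       = (x^3 + 3x^2 - 25x - 75) / (-96)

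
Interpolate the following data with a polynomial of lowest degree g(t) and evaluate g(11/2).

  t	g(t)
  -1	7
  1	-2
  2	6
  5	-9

Evaluate each Lagrange basis at t = 11/2:
L_0(11/2) = (9/2)·(7/2)·(1/2)/[(-2)·(-3)·(-6)] = -7/32
L_1(11/2) = (13/2)·(7/2)·(1/2)/[(2)·(-1)·(-4)] = 91/64
L_2(11/2) = (13/2)·(9/2)·(1/2)/[(3)·(1)·(-3)] = -13/8
L_3(11/2) = (13/2)·(9/2)·(7/2)/[(6)·(4)·(3)] = 91/64
Sum: 7·(-7/32) + (-2)·(91/64) + 6·(-13/8) + (-9)·(91/64) = -1723/64

-1723/64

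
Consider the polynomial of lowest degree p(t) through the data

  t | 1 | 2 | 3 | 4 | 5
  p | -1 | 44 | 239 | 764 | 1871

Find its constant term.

-4

L_0(t) = (t - 2)(t - 3)(t - 4)(t - 5) / [24] = (1/24)t^4 - (7/12)t^3 + (71/24)t^2 - (77/12)t + 5
L_1(t) = (t - 1)(t - 3)(t - 4)(t - 5) / [-6] = -(1/6)t^4 + (13/6)t^3 - (59/6)t^2 + (107/6)t - 10
L_2(t) = (t - 1)(t - 2)(t - 4)(t - 5) / [4] = (1/4)t^4 - 3t^3 + (49/4)t^2 - (39/2)t + 10
L_3(t) = (t - 1)(t - 2)(t - 3)(t - 5) / [-6] = -(1/6)t^4 + (11/6)t^3 - (41/6)t^2 + (61/6)t - 5
L_4(t) = (t - 1)(t - 2)(t - 3)(t - 4) / [24] = (1/24)t^4 - (5/12)t^3 + (35/24)t^2 - (25/12)t + 1
p(t) = (-1)·L_0 + 44·L_1 + 239·L_2 + 764·L_3 + 1871·L_4
Only the constant term is needed; take it from each L_i and combine:
(-1)·(5) + 44·(-10) + 239·(10) + 764·(-5) + 1871·(1) = -4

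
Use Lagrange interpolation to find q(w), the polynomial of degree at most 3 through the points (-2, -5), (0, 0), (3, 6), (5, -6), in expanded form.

q(w) = -(3/14)w^3 + (4/35)w^2 + (251/70)w

Build the Lagrange basis polynomials:
L_0(w) = w(w - 3)(w - 5) / [-70] = -(1/70)w^3 + (4/35)w^2 - (3/14)w
L_1(w) = (w + 2)(w - 3)(w - 5) / [30] = (1/30)w^3 - (1/5)w^2 - (1/30)w + 1
L_2(w) = (w + 2)w(w - 5) / [-30] = -(1/30)w^3 + (1/10)w^2 + (1/3)w
L_3(w) = (w + 2)w(w - 3) / [70] = (1/70)w^3 - (1/70)w^2 - (3/35)w
q(w) = (-5)·L_0 + 0·L_1 + 6·L_2 + (-6)·L_3
  (-5)·L_0(w) = (1/14)w^3 - (4/7)w^2 + (15/14)w
  0·L_1(w) = 0
  6·L_2(w) = -(1/5)w^3 + (3/5)w^2 + 2w
  (-6)·L_3(w) = -(3/35)w^3 + (3/35)w^2 + (18/35)w
Adding term by term: -(3/14)w^3 + (4/35)w^2 + (251/70)w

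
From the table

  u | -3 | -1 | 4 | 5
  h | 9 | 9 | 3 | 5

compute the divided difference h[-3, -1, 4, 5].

37/420

h[-3,-1] = (9 - 9) / (-1 - (-3)) = 0
h[-1,4] = (3 - 9) / (4 - (-1)) = -6/5
h[4,5] = (5 - 3) / (5 - 4) = 2
h[-3,-1,4] = (-6/5 - 0) / (4 - (-3)) = -6/35
h[-1,4,5] = (2 - (-6/5)) / (5 - (-1)) = 8/15
h[-3,-1,4,5] = (8/15 - (-6/35)) / (5 - (-3)) = 37/420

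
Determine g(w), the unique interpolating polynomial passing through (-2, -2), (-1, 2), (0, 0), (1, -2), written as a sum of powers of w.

Newton's divided differences:
g[-2,-1] = (2 - (-2)) / (-1 - (-2)) = 4
g[-1,0] = (0 - 2) / (0 - (-1)) = -2
g[0,1] = (-2 - 0) / (1 - 0) = -2
g[-2,-1,0] = (-2 - 4) / (0 - (-2)) = -3
g[-1,0,1] = (-2 - (-2)) / (1 - (-1)) = 0
g[-2,-1,0,1] = (0 - (-3)) / (1 - (-2)) = 1
g(w) = -2 + 4·(w + 2) + (-3)·(w + 2)(w + 1) + 1·(w + 2)(w + 1)w
Expanding: g(w) = w^3 - 3w

g(w) = w^3 - 3w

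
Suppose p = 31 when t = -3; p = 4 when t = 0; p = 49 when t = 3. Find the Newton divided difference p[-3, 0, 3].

4

p[-3,0] = (4 - 31) / (0 - (-3)) = -9
p[0,3] = (49 - 4) / (3 - 0) = 15
p[-3,0,3] = (15 - (-9)) / (3 - (-3)) = 4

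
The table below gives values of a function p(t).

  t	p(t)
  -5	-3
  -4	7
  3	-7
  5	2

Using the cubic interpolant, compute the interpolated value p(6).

46/3

Evaluate each Lagrange basis at t = 6:
L_0(6) = (10)·(3)·(1)/[(-1)·(-8)·(-10)] = -3/8
L_1(6) = (11)·(3)·(1)/[(1)·(-7)·(-9)] = 11/21
L_2(6) = (11)·(10)·(1)/[(8)·(7)·(-2)] = -55/56
L_3(6) = (11)·(10)·(3)/[(10)·(9)·(2)] = 11/6
Sum: (-3)·(-3/8) + 7·(11/21) + (-7)·(-55/56) + 2·(11/6) = 46/3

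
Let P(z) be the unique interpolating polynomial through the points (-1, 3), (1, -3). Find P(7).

Evaluate each Lagrange basis at z = 7:
L_0(7) = (6)/[(-2)] = -3
L_1(7) = (8)/[(2)] = 4
Sum: 3·(-3) + (-3)·(4) = -21

-21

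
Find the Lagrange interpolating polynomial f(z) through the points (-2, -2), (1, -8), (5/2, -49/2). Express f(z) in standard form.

f(z) = -2z^2 - 4z - 2

L_0(z) = (z - 1)(z - 5/2) / [27/2] = (2/27)z^2 - (7/27)z + 5/27
L_1(z) = (z + 2)(z - 5/2) / [-9/2] = -(2/9)z^2 + (1/9)z + 10/9
L_2(z) = (z + 2)(z - 1) / [27/4] = (4/27)z^2 + (4/27)z - 8/27
f(z) = (-2)·L_0 + (-8)·L_1 + (-49/2)·L_2
  (-2)·L_0(z) = -(4/27)z^2 + (14/27)z - 10/27
  (-8)·L_1(z) = (16/9)z^2 - (8/9)z - 80/9
  (-49/2)·L_2(z) = -(98/27)z^2 - (98/27)z + 196/27
Adding term by term: -2z^2 - 4z - 2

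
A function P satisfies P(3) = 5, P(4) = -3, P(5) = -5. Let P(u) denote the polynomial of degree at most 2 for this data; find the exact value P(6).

L_0(6) = (2)·(1)/[(-1)·(-2)] = 1
L_1(6) = (3)·(1)/[(1)·(-1)] = -3
L_2(6) = (3)·(2)/[(2)·(1)] = 3
Sum: 5·(1) + (-3)·(-3) + (-5)·(3) = -1

-1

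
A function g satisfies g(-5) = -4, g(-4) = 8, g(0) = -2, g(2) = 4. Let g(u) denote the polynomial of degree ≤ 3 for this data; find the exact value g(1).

Using Newton's divided-difference form:
g[-5,-4] = (8 - (-4)) / (-4 - (-5)) = 12
g[-4,0] = (-2 - 8) / (0 - (-4)) = -5/2
g[0,2] = (4 - (-2)) / (2 - 0) = 3
g[-5,-4,0] = (-5/2 - 12) / (0 - (-5)) = -29/10
g[-4,0,2] = (3 - (-5/2)) / (2 - (-4)) = 11/12
g[-5,-4,0,2] = (11/12 - (-29/10)) / (2 - (-5)) = 229/420
g(1) = -4 + 12·(6) + (-29/10)·(6)·(5) + (229/420)·(6)·(5)·(1) = -37/14

-37/14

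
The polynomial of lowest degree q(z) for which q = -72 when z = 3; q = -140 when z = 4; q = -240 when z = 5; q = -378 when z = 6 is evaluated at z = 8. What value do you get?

Using Newton's divided-difference form:
q[3,4] = (-140 - (-72)) / (4 - 3) = -68
q[4,5] = (-240 - (-140)) / (5 - 4) = -100
q[5,6] = (-378 - (-240)) / (6 - 5) = -138
q[3,4,5] = (-100 - (-68)) / (5 - 3) = -16
q[4,5,6] = (-138 - (-100)) / (6 - 4) = -19
q[3,4,5,6] = (-19 - (-16)) / (6 - 3) = -1
q(8) = -72 + (-68)·(5) + (-16)·(5)·(4) + (-1)·(5)·(4)·(3) = -792

-792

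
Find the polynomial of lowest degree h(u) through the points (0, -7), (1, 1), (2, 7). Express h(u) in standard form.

h(u) = -u^2 + 9u - 7

Newton's divided differences:
h[0,1] = (1 - (-7)) / (1 - 0) = 8
h[1,2] = (7 - 1) / (2 - 1) = 6
h[0,1,2] = (6 - 8) / (2 - 0) = -1
h(u) = -7 + 8·u + (-1)·u(u - 1)
Expanding: h(u) = -u^2 + 9u - 7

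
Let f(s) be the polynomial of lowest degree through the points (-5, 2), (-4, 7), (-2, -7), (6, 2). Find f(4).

-52

L_0(4) = (8)·(6)·(-2)/[(-1)·(-3)·(-11)] = 32/11
L_1(4) = (9)·(6)·(-2)/[(1)·(-2)·(-10)] = -27/5
L_2(4) = (9)·(8)·(-2)/[(3)·(2)·(-8)] = 3
L_3(4) = (9)·(8)·(6)/[(11)·(10)·(8)] = 27/55
Sum: 2·(32/11) + 7·(-27/5) + (-7)·(3) + 2·(27/55) = -52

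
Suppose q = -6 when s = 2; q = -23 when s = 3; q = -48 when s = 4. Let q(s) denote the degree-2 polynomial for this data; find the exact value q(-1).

-3

L_0(-1) = (-4)·(-5)/[(-1)·(-2)] = 10
L_1(-1) = (-3)·(-5)/[(1)·(-1)] = -15
L_2(-1) = (-3)·(-4)/[(2)·(1)] = 6
Sum: (-6)·(10) + (-23)·(-15) + (-48)·(6) = -3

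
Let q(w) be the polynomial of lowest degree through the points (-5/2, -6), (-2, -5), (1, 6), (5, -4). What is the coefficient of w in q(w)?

851/210

Build the Lagrange basis polynomials:
L_0(w) = (w + 2)(w - 1)(w - 5) / [-105/8] = -(8/105)w^3 + (32/105)w^2 + (8/15)w - 16/21
L_1(w) = (w + 5/2)(w - 1)(w - 5) / [21/2] = (2/21)w^3 - (1/3)w^2 - (20/21)w + 25/21
L_2(w) = (w + 5/2)(w + 2)(w - 5) / [-42] = -(1/42)w^3 + (1/84)w^2 + (5/12)w + 25/42
L_3(w) = (w + 5/2)(w + 2)(w - 1) / [210] = (1/210)w^3 + (1/60)w^2 + (1/420)w - 1/42
q(w) = (-6)·L_0 + (-5)·L_1 + 6·L_2 + (-4)·L_3
Only the coefficient of w is needed; take it from each L_i and combine:
(-6)·(8/15) + (-5)·(-20/21) + 6·(5/12) + (-4)·(1/420) = 851/210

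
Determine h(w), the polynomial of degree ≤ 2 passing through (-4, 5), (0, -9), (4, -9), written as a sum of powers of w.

Build the Lagrange basis polynomials:
L_0(w) = w(w - 4) / [32] = (1/32)w^2 - (1/8)w
L_1(w) = (w + 4)(w - 4) / [-16] = -(1/16)w^2 + 1
L_2(w) = (w + 4)w / [32] = (1/32)w^2 + (1/8)w
h(w) = 5·L_0 + (-9)·L_1 + (-9)·L_2
  5·L_0(w) = (5/32)w^2 - (5/8)w
  (-9)·L_1(w) = (9/16)w^2 - 9
  (-9)·L_2(w) = -(9/32)w^2 - (9/8)w
Adding term by term: (7/16)w^2 - (7/4)w - 9

h(w) = (7/16)w^2 - (7/4)w - 9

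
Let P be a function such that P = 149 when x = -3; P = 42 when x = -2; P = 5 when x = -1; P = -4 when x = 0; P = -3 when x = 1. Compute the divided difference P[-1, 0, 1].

5

P[-1,0] = (-4 - 5) / (0 - (-1)) = -9
P[0,1] = (-3 - (-4)) / (1 - 0) = 1
P[-1,0,1] = (1 - (-9)) / (1 - (-1)) = 5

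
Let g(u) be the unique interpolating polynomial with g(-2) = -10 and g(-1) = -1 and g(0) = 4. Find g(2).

2

L_0(2) = (3)·(2)/[(-1)·(-2)] = 3
L_1(2) = (4)·(2)/[(1)·(-1)] = -8
L_2(2) = (4)·(3)/[(2)·(1)] = 6
Sum: (-10)·(3) + (-1)·(-8) + 4·(6) = 2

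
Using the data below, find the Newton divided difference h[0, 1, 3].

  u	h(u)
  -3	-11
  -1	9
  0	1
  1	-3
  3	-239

h[0,1] = (-3 - 1) / (1 - 0) = -4
h[1,3] = (-239 - (-3)) / (3 - 1) = -118
h[0,1,3] = (-118 - (-4)) / (3 - 0) = -38

-38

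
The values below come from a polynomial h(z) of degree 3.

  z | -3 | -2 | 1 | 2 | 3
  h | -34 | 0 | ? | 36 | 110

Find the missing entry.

The 4 known values determine h uniquely (degree ≤ 3).
Evaluate each Lagrange basis at z = 1:
L_0(1) = (3)·(-1)·(-2)/[(-1)·(-5)·(-6)] = -1/5
L_1(1) = (4)·(-1)·(-2)/[(1)·(-4)·(-5)] = 2/5
L_2(1) = (4)·(3)·(-2)/[(5)·(4)·(-1)] = 6/5
L_3(1) = (4)·(3)·(-1)/[(6)·(5)·(1)] = -2/5
Sum: (-34)·(-1/5) + 0 + 36·(6/5) + 110·(-2/5) = 6

6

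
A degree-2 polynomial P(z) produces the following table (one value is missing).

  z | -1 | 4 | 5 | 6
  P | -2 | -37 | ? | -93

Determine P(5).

The 3 known values determine P uniquely (degree ≤ 2).
L_0(5) = (1)·(-1)/[(-5)·(-7)] = -1/35
L_1(5) = (6)·(-1)/[(5)·(-2)] = 3/5
L_2(5) = (6)·(1)/[(7)·(2)] = 3/7
Sum: (-2)·(-1/35) + (-37)·(3/5) + (-93)·(3/7) = -62

-62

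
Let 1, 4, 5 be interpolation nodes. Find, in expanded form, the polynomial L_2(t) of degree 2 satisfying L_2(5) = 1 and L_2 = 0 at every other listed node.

L_2(t) = (1/4)t^2 - (5/4)t + 1

L_2(t) = (t - 1)(t - 4) / [(4)·(1)]
       = (t^2 - 5t + 4) / (4)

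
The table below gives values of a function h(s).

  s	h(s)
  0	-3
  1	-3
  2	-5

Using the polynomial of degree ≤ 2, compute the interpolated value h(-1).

Using Newton's divided-difference form:
h[0,1] = (-3 - (-3)) / (1 - 0) = 0
h[1,2] = (-5 - (-3)) / (2 - 1) = -2
h[0,1,2] = (-2 - 0) / (2 - 0) = -1
h(-1) = -3 + 0·(-1) + (-1)·(-1)·(-2) = -5

-5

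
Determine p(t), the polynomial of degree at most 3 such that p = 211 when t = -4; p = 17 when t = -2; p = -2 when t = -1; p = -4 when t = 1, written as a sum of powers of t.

Build the Lagrange basis polynomials:
L_0(t) = (t + 2)(t + 1)(t - 1) / [-30] = -(1/30)t^3 - (1/15)t^2 + (1/30)t + 1/15
L_1(t) = (t + 4)(t + 1)(t - 1) / [6] = (1/6)t^3 + (2/3)t^2 - (1/6)t - 2/3
L_2(t) = (t + 4)(t + 2)(t - 1) / [-6] = -(1/6)t^3 - (5/6)t^2 - (1/3)t + 4/3
L_3(t) = (t + 4)(t + 2)(t + 1) / [30] = (1/30)t^3 + (7/30)t^2 + (7/15)t + 4/15
p(t) = 211·L_0 + 17·L_1 + (-2)·L_2 + (-4)·L_3
  211·L_0(t) = -(211/30)t^3 - (211/15)t^2 + (211/30)t + 211/15
  17·L_1(t) = (17/6)t^3 + (34/3)t^2 - (17/6)t - 34/3
  (-2)·L_2(t) = (1/3)t^3 + (5/3)t^2 + (2/3)t - 8/3
  (-4)·L_3(t) = -(2/15)t^3 - (14/15)t^2 - (28/15)t - 16/15
Adding term by term: -4t^3 - 2t^2 + 3t - 1

p(t) = -4t^3 - 2t^2 + 3t - 1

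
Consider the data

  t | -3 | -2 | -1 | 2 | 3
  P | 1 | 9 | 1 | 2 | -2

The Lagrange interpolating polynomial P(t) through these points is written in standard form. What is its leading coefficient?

L_0(t) = (t + 2)(t + 1)(t - 2)(t - 3) / [60] = (1/60)t^4 - (1/30)t^3 - (7/60)t^2 + (2/15)t + 1/5
L_1(t) = (t + 3)(t + 1)(t - 2)(t - 3) / [-20] = -(1/20)t^4 + (1/20)t^3 + (11/20)t^2 - (9/20)t - 9/10
L_2(t) = (t + 3)(t + 2)(t - 2)(t - 3) / [24] = (1/24)t^4 - (13/24)t^2 + 3/2
L_3(t) = (t + 3)(t + 2)(t + 1)(t - 3) / [-60] = -(1/60)t^4 - (1/20)t^3 + (7/60)t^2 + (9/20)t + 3/10
L_4(t) = (t + 3)(t + 2)(t + 1)(t - 2) / [120] = (1/120)t^4 + (1/30)t^3 - (1/120)t^2 - (2/15)t - 1/10
P(t) = 1·L_0 + 9·L_1 + 1·L_2 + 2·L_3 + (-2)·L_4
Only the coefficient of t^4 is needed; take it from each L_i and combine:
1·(1/60) + 9·(-1/20) + 1·(1/24) + 2·(-1/60) + (-2)·(1/120) = -53/120

-53/120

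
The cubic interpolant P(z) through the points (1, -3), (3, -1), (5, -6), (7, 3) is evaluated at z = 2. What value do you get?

3/16

Using Newton's divided-difference form:
P[1,3] = (-1 - (-3)) / (3 - 1) = 1
P[3,5] = (-6 - (-1)) / (5 - 3) = -5/2
P[5,7] = (3 - (-6)) / (7 - 5) = 9/2
P[1,3,5] = (-5/2 - 1) / (5 - 1) = -7/8
P[3,5,7] = (9/2 - (-5/2)) / (7 - 3) = 7/4
P[1,3,5,7] = (7/4 - (-7/8)) / (7 - 1) = 7/16
P(2) = -3 + 1·(1) + (-7/8)·(1)·(-1) + (7/16)·(1)·(-1)·(-3) = 3/16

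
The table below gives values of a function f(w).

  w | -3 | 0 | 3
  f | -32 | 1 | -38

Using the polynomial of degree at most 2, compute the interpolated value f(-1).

Using Newton's divided-difference form:
f[-3,0] = (1 - (-32)) / (0 - (-3)) = 11
f[0,3] = (-38 - 1) / (3 - 0) = -13
f[-3,0,3] = (-13 - 11) / (3 - (-3)) = -4
f(-1) = -32 + 11·(2) + (-4)·(2)·(-1) = -2

-2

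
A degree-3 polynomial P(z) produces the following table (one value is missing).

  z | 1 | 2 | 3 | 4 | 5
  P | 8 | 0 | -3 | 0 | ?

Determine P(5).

10

The 4 known values determine P uniquely (degree ≤ 3).
Evaluate each Lagrange basis at z = 5:
L_0(5) = (3)·(2)·(1)/[(-1)·(-2)·(-3)] = -1
L_1(5) = (4)·(2)·(1)/[(1)·(-1)·(-2)] = 4
L_2(5) = (4)·(3)·(1)/[(2)·(1)·(-1)] = -6
L_3(5) = (4)·(3)·(2)/[(3)·(2)·(1)] = 4
Sum: 8·(-1) + 0 + (-3)·(-6) + 0 = 10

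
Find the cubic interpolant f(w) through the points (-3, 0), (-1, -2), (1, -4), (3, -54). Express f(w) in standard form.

f(w) = -w^3 - 3w^2

L_0(w) = (w + 1)(w - 1)(w - 3) / [-48] = -(1/48)w^3 + (1/16)w^2 + (1/48)w - 1/16
L_1(w) = (w + 3)(w - 1)(w - 3) / [16] = (1/16)w^3 - (1/16)w^2 - (9/16)w + 9/16
L_2(w) = (w + 3)(w + 1)(w - 3) / [-16] = -(1/16)w^3 - (1/16)w^2 + (9/16)w + 9/16
L_3(w) = (w + 3)(w + 1)(w - 1) / [48] = (1/48)w^3 + (1/16)w^2 - (1/48)w - 1/16
f(w) = 0·L_0 + (-2)·L_1 + (-4)·L_2 + (-54)·L_3
  0·L_0(w) = 0
  (-2)·L_1(w) = -(1/8)w^3 + (1/8)w^2 + (9/8)w - 9/8
  (-4)·L_2(w) = (1/4)w^3 + (1/4)w^2 - (9/4)w - 9/4
  (-54)·L_3(w) = -(9/8)w^3 - (27/8)w^2 + (9/8)w + 27/8
Adding term by term: -w^3 - 3w^2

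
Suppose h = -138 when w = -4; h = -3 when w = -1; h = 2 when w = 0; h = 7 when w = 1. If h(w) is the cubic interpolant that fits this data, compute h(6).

Evaluate each Lagrange basis at w = 6:
L_0(6) = (7)·(6)·(5)/[(-3)·(-4)·(-5)] = -7/2
L_1(6) = (10)·(6)·(5)/[(3)·(-1)·(-2)] = 50
L_2(6) = (10)·(7)·(5)/[(4)·(1)·(-1)] = -175/2
L_3(6) = (10)·(7)·(6)/[(5)·(2)·(1)] = 42
Sum: (-138)·(-7/2) + (-3)·(50) + 2·(-175/2) + 7·(42) = 452

452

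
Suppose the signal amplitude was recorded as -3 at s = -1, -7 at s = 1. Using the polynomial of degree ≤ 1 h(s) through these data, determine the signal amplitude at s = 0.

Evaluate each Lagrange basis at s = 0:
L_0(0) = (-1)/[(-2)] = 1/2
L_1(0) = (1)/[(2)] = 1/2
Sum: (-3)·(1/2) + (-7)·(1/2) = -5

-5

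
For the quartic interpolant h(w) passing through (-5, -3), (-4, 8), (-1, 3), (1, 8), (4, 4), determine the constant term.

106/27

Build the Lagrange basis polynomials:
L_0(w) = (w + 4)(w + 1)(w - 1)(w - 4) / [216] = (1/216)w^4 - (17/216)w^2 + 2/27
L_1(w) = (w + 5)(w + 1)(w - 1)(w - 4) / [-120] = -(1/120)w^4 - (1/120)w^3 + (7/40)w^2 + (1/120)w - 1/6
L_2(w) = (w + 5)(w + 4)(w - 1)(w - 4) / [120] = (1/120)w^4 + (1/30)w^3 - (7/40)w^2 - (8/15)w + 2/3
L_3(w) = (w + 5)(w + 4)(w + 1)(w - 4) / [-180] = -(1/180)w^4 - (1/30)w^3 + (11/180)w^2 + (8/15)w + 4/9
L_4(w) = (w + 5)(w + 4)(w + 1)(w - 1) / [1080] = (1/1080)w^4 + (1/120)w^3 + (19/1080)w^2 - (1/120)w - 1/54
h(w) = (-3)·L_0 + 8·L_1 + 3·L_2 + 8·L_3 + 4·L_4
Only the constant term is needed; take it from each L_i and combine:
(-3)·(2/27) + 8·(-1/6) + 3·(2/3) + 8·(4/9) + 4·(-1/54) = 106/27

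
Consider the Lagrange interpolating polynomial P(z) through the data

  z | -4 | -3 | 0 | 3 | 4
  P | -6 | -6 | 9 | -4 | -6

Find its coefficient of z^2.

Build the Lagrange basis polynomials:
L_0(z) = (z + 3)z(z - 3)(z - 4) / [224] = (1/224)z^4 - (1/56)z^3 - (9/224)z^2 + (9/56)z
L_1(z) = (z + 4)z(z - 3)(z - 4) / [-126] = -(1/126)z^4 + (1/42)z^3 + (8/63)z^2 - (8/21)z
L_2(z) = (z + 4)(z + 3)(z - 3)(z - 4) / [144] = (1/144)z^4 - (25/144)z^2 + 1
L_3(z) = (z + 4)(z + 3)z(z - 4) / [-126] = -(1/126)z^4 - (1/42)z^3 + (8/63)z^2 + (8/21)z
L_4(z) = (z + 4)(z + 3)z(z - 3) / [224] = (1/224)z^4 + (1/56)z^3 - (9/224)z^2 - (9/56)z
P(z) = (-6)·L_0 + (-6)·L_1 + 9·L_2 + (-4)·L_3 + (-6)·L_4
Only the coefficient of z^2 is needed; take it from each L_i and combine:
(-6)·(-9/224) + (-6)·(8/63) + 9·(-25/144) + (-4)·(8/63) + (-6)·(-9/224) = -2369/1008

-2369/1008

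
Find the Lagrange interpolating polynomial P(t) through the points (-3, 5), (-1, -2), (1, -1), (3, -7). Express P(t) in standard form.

L_0(t) = (t + 1)(t - 1)(t - 3) / [-48] = -(1/48)t^3 + (1/16)t^2 + (1/48)t - 1/16
L_1(t) = (t + 3)(t - 1)(t - 3) / [16] = (1/16)t^3 - (1/16)t^2 - (9/16)t + 9/16
L_2(t) = (t + 3)(t + 1)(t - 3) / [-16] = -(1/16)t^3 - (1/16)t^2 + (9/16)t + 9/16
L_3(t) = (t + 3)(t + 1)(t - 1) / [48] = (1/48)t^3 + (1/16)t^2 - (1/48)t - 1/16
P(t) = 5·L_0 + (-2)·L_1 + (-1)·L_2 + (-7)·L_3
  5·L_0(t) = -(5/48)t^3 + (5/16)t^2 + (5/48)t - 5/16
  (-2)·L_1(t) = -(1/8)t^3 + (1/8)t^2 + (9/8)t - 9/8
  (-1)·L_2(t) = (1/16)t^3 + (1/16)t^2 - (9/16)t - 9/16
  (-7)·L_3(t) = -(7/48)t^3 - (7/16)t^2 + (7/48)t + 7/16
Adding term by term: -(5/16)t^3 + (1/16)t^2 + (13/16)t - 25/16

P(t) = -(5/16)t^3 + (1/16)t^2 + (13/16)t - 25/16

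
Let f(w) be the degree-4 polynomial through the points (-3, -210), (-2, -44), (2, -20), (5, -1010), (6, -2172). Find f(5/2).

-415/8

Evaluate each Lagrange basis at w = 5/2:
L_0(5/2) = (9/2)·(1/2)·(-5/2)·(-7/2)/[(-1)·(-5)·(-8)·(-9)] = 7/128
L_1(5/2) = (11/2)·(1/2)·(-5/2)·(-7/2)/[(1)·(-4)·(-7)·(-8)] = -55/512
L_2(5/2) = (11/2)·(9/2)·(-5/2)·(-7/2)/[(5)·(4)·(-3)·(-4)] = 231/256
L_3(5/2) = (11/2)·(9/2)·(1/2)·(-7/2)/[(8)·(7)·(3)·(-1)] = 33/128
L_4(5/2) = (11/2)·(9/2)·(1/2)·(-5/2)/[(9)·(8)·(4)·(1)] = -55/512
Sum: (-210)·(7/128) + (-44)·(-55/512) + (-20)·(231/256) + (-1010)·(33/128) + (-2172)·(-55/512) = -415/8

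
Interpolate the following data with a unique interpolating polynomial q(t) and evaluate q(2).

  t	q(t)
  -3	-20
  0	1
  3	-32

-15

Using Newton's divided-difference form:
q[-3,0] = (1 - (-20)) / (0 - (-3)) = 7
q[0,3] = (-32 - 1) / (3 - 0) = -11
q[-3,0,3] = (-11 - 7) / (3 - (-3)) = -3
q(2) = -20 + 7·(5) + (-3)·(5)·(2) = -15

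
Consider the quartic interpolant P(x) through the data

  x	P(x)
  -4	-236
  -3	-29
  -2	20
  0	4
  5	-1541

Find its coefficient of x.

L_0(x) = (x + 3)(x + 2)x(x - 5) / [72] = (1/72)x^4 - (19/72)x^2 - (5/12)x
L_1(x) = (x + 4)(x + 2)x(x - 5) / [-24] = -(1/24)x^4 - (1/24)x^3 + (11/12)x^2 + (5/3)x
L_2(x) = (x + 4)(x + 3)x(x - 5) / [28] = (1/28)x^4 + (1/14)x^3 - (23/28)x^2 - (15/7)x
L_3(x) = (x + 4)(x + 3)(x + 2)(x - 5) / [-120] = -(1/120)x^4 - (1/30)x^3 + (19/120)x^2 + (53/60)x + 1
L_4(x) = (x + 4)(x + 3)(x + 2)x / [2520] = (1/2520)x^4 + (1/280)x^3 + (13/1260)x^2 + (1/105)x
P(x) = (-236)·L_0 + (-29)·L_1 + 20·L_2 + 4·L_3 + (-1541)·L_4
Only the coefficient of x is needed; take it from each L_i and combine:
(-236)·(-5/12) + (-29)·(5/3) + 20·(-15/7) + 4·(53/60) + (-1541)·(1/105) = -4

-4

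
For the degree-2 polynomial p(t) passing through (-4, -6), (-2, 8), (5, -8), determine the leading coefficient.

Build the Lagrange basis polynomials:
L_0(t) = (t + 2)(t - 5) / [18] = (1/18)t^2 - (1/6)t - 5/9
L_1(t) = (t + 4)(t - 5) / [-14] = -(1/14)t^2 + (1/14)t + 10/7
L_2(t) = (t + 4)(t + 2) / [63] = (1/63)t^2 + (2/21)t + 8/63
p(t) = (-6)·L_0 + 8·L_1 + (-8)·L_2
Only the coefficient of t^2 is needed; take it from each L_i and combine:
(-6)·(1/18) + 8·(-1/14) + (-8)·(1/63) = -65/63

-65/63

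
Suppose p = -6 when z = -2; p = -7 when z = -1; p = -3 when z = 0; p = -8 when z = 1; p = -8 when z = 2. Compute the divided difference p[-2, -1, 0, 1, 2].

p[-2,-1] = (-7 - (-6)) / (-1 - (-2)) = -1
p[-1,0] = (-3 - (-7)) / (0 - (-1)) = 4
p[0,1] = (-8 - (-3)) / (1 - 0) = -5
p[1,2] = (-8 - (-8)) / (2 - 1) = 0
p[-2,-1,0] = (4 - (-1)) / (0 - (-2)) = 5/2
p[-1,0,1] = (-5 - 4) / (1 - (-1)) = -9/2
p[0,1,2] = (0 - (-5)) / (2 - 0) = 5/2
p[-2,-1,0,1] = (-9/2 - 5/2) / (1 - (-2)) = -7/3
p[-1,0,1,2] = (5/2 - (-9/2)) / (2 - (-1)) = 7/3
p[-2,-1,0,1,2] = (7/3 - (-7/3)) / (2 - (-2)) = 7/6

7/6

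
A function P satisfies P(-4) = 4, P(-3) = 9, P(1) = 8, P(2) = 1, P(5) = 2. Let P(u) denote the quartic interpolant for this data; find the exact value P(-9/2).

51913/23040

L_0(-9/2) = (-3/2)·(-11/2)·(-13/2)·(-19/2)/[(-1)·(-5)·(-6)·(-9)] = 2717/1440
L_1(-9/2) = (-1/2)·(-11/2)·(-13/2)·(-19/2)/[(1)·(-4)·(-5)·(-8)] = -2717/2560
L_2(-9/2) = (-1/2)·(-3/2)·(-13/2)·(-19/2)/[(5)·(4)·(-1)·(-4)] = 741/1280
L_3(-9/2) = (-1/2)·(-3/2)·(-11/2)·(-19/2)/[(6)·(5)·(1)·(-3)] = -209/480
L_4(-9/2) = (-1/2)·(-3/2)·(-11/2)·(-13/2)/[(9)·(8)·(4)·(3)] = 143/4608
Sum: 4·(2717/1440) + 9·(-2717/2560) + 8·(741/1280) + 1·(-209/480) + 2·(143/4608) = 51913/23040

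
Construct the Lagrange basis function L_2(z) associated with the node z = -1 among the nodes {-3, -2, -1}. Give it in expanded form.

L_2(z) = (1/2)z^2 + (5/2)z + 3

L_2(z) = (z + 3)(z + 2) / [(2)·(1)]
       = (z^2 + 5z + 6) / (2)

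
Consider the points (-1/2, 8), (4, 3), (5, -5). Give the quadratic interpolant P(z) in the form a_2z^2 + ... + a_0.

P(z) = -(124/99)z^2 + (36/11)z + 985/99

Build the Lagrange basis polynomials:
L_0(z) = (z - 4)(z - 5) / [99/4] = (4/99)z^2 - (4/11)z + 80/99
L_1(z) = (z + 1/2)(z - 5) / [-9/2] = -(2/9)z^2 + z + 5/9
L_2(z) = (z + 1/2)(z - 4) / [11/2] = (2/11)z^2 - (7/11)z - 4/11
P(z) = 8·L_0 + 3·L_1 + (-5)·L_2
  8·L_0(z) = (32/99)z^2 - (32/11)z + 640/99
  3·L_1(z) = -(2/3)z^2 + 3z + 5/3
  (-5)·L_2(z) = -(10/11)z^2 + (35/11)z + 20/11
Adding term by term: -(124/99)z^2 + (36/11)z + 985/99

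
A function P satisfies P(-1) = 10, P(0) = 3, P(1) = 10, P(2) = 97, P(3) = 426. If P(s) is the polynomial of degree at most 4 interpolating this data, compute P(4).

1255

Using Newton's divided-difference form:
P[-1,0] = (3 - 10) / (0 - (-1)) = -7
P[0,1] = (10 - 3) / (1 - 0) = 7
P[1,2] = (97 - 10) / (2 - 1) = 87
P[2,3] = (426 - 97) / (3 - 2) = 329
P[-1,0,1] = (7 - (-7)) / (1 - (-1)) = 7
P[0,1,2] = (87 - 7) / (2 - 0) = 40
P[1,2,3] = (329 - 87) / (3 - 1) = 121
P[-1,0,1,2] = (40 - 7) / (2 - (-1)) = 11
P[0,1,2,3] = (121 - 40) / (3 - 0) = 27
P[-1,0,1,2,3] = (27 - 11) / (3 - (-1)) = 4
P(4) = 10 + (-7)·(5) + 7·(5)·(4) + 11·(5)·(4)·(3) + 4·(5)·(4)·(3)·(2) = 1255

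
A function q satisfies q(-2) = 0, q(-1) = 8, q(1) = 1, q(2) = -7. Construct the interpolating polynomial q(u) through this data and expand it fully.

q(u) = (7/12)u^3 - (8/3)u^2 - (49/12)u + 43/6

Newton's divided differences:
q[-2,-1] = (8 - 0) / (-1 - (-2)) = 8
q[-1,1] = (1 - 8) / (1 - (-1)) = -7/2
q[1,2] = (-7 - 1) / (2 - 1) = -8
q[-2,-1,1] = (-7/2 - 8) / (1 - (-2)) = -23/6
q[-1,1,2] = (-8 - (-7/2)) / (2 - (-1)) = -3/2
q[-2,-1,1,2] = (-3/2 - (-23/6)) / (2 - (-2)) = 7/12
q(u) = 8·(u + 2) + (-23/6)·(u + 2)(u + 1) + (7/12)·(u + 2)(u + 1)(u - 1)
Expanding: q(u) = (7/12)u^3 - (8/3)u^2 - (49/12)u + 43/6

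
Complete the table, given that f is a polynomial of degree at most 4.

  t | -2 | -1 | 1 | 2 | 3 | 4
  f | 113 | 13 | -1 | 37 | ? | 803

The 5 known values determine f uniquely (degree ≤ 4).
L_0(3) = (4)·(2)·(1)·(-1)/[(-1)·(-3)·(-4)·(-6)] = -1/9
L_1(3) = (5)·(2)·(1)·(-1)/[(1)·(-2)·(-3)·(-5)] = 1/3
L_2(3) = (5)·(4)·(1)·(-1)/[(3)·(2)·(-1)·(-3)] = -10/9
L_3(3) = (5)·(4)·(2)·(-1)/[(4)·(3)·(1)·(-2)] = 5/3
L_4(3) = (5)·(4)·(2)·(1)/[(6)·(5)·(3)·(2)] = 2/9
Sum: 113·(-1/9) + 13·(1/3) + (-1)·(-10/9) + 37·(5/3) + 803·(2/9) = 233

233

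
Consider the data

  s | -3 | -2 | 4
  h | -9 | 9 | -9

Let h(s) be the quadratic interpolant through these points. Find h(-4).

Using Newton's divided-difference form:
h[-3,-2] = (9 - (-9)) / (-2 - (-3)) = 18
h[-2,4] = (-9 - 9) / (4 - (-2)) = -3
h[-3,-2,4] = (-3 - 18) / (4 - (-3)) = -3
h(-4) = -9 + 18·(-1) + (-3)·(-1)·(-2) = -33

-33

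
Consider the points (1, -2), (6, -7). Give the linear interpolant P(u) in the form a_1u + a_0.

P(u) = -u - 1

L_0(u) = (u - 6) / [-5] = -(1/5)u + 6/5
L_1(u) = (u - 1) / [5] = (1/5)u - 1/5
P(u) = (-2)·L_0 + (-7)·L_1
  (-2)·L_0(u) = (2/5)u - 12/5
  (-7)·L_1(u) = -(7/5)u + 7/5
Adding term by term: -u - 1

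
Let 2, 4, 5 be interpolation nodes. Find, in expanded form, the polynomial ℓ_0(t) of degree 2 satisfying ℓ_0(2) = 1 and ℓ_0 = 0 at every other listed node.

ℓ_0(t) = (t - 4)(t - 5) / [(-2)·(-3)]
       = (t^2 - 9t + 20) / (6)

ℓ_0(t) = (1/6)t^2 - (3/2)t + 10/3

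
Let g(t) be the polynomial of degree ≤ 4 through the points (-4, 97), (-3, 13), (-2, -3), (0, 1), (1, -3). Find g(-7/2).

681/16

Using Newton's divided-difference form:
g[-4,-3] = (13 - 97) / (-3 - (-4)) = -84
g[-3,-2] = (-3 - 13) / (-2 - (-3)) = -16
g[-2,0] = (1 - (-3)) / (0 - (-2)) = 2
g[0,1] = (-3 - 1) / (1 - 0) = -4
g[-4,-3,-2] = (-16 - (-84)) / (-2 - (-4)) = 34
g[-3,-2,0] = (2 - (-16)) / (0 - (-3)) = 6
g[-2,0,1] = (-4 - 2) / (1 - (-2)) = -2
g[-4,-3,-2,0] = (6 - 34) / (0 - (-4)) = -7
g[-3,-2,0,1] = (-2 - 6) / (1 - (-3)) = -2
g[-4,-3,-2,0,1] = (-2 - (-7)) / (1 - (-4)) = 1
g(-7/2) = 97 + (-84)·(1/2) + 34·(1/2)·(-1/2) + (-7)·(1/2)·(-1/2)·(-3/2) + 1·(1/2)·(-1/2)·(-3/2)·(-7/2) = 681/16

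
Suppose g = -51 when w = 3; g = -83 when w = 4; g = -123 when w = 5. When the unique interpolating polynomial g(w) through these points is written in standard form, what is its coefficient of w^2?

The leading coefficient equals the top divided difference g[3,4,5].
g[3,4] = (-83 - (-51)) / (4 - 3) = -32
g[4,5] = (-123 - (-83)) / (5 - 4) = -40
g[3,4,5] = (-40 - (-32)) / (5 - 3) = -4

-4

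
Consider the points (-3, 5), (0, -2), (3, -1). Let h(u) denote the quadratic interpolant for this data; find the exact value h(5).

L_0(5) = (5)·(2)/[(-3)·(-6)] = 5/9
L_1(5) = (8)·(2)/[(3)·(-3)] = -16/9
L_2(5) = (8)·(5)/[(6)·(3)] = 20/9
Sum: 5·(5/9) + (-2)·(-16/9) + (-1)·(20/9) = 37/9

37/9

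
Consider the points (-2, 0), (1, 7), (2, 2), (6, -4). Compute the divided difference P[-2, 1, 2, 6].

P[-2,1] = (7 - 0) / (1 - (-2)) = 7/3
P[1,2] = (2 - 7) / (2 - 1) = -5
P[2,6] = (-4 - 2) / (6 - 2) = -3/2
P[-2,1,2] = (-5 - 7/3) / (2 - (-2)) = -11/6
P[1,2,6] = (-3/2 - (-5)) / (6 - 1) = 7/10
P[-2,1,2,6] = (7/10 - (-11/6)) / (6 - (-2)) = 19/60

19/60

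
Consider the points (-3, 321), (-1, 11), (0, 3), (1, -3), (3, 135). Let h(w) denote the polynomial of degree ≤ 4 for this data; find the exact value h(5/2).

813/16

L_0(5/2) = (7/2)·(5/2)·(3/2)·(-1/2)/[(-2)·(-3)·(-4)·(-6)] = -35/768
L_1(5/2) = (11/2)·(5/2)·(3/2)·(-1/2)/[(2)·(-1)·(-2)·(-4)] = 165/256
L_2(5/2) = (11/2)·(7/2)·(3/2)·(-1/2)/[(3)·(1)·(-1)·(-3)] = -77/48
L_3(5/2) = (11/2)·(7/2)·(5/2)·(-1/2)/[(4)·(2)·(1)·(-2)] = 385/256
L_4(5/2) = (11/2)·(7/2)·(5/2)·(3/2)/[(6)·(4)·(3)·(2)] = 385/768
Sum: 321·(-35/768) + 11·(165/256) + 3·(-77/48) + (-3)·(385/256) + 135·(385/768) = 813/16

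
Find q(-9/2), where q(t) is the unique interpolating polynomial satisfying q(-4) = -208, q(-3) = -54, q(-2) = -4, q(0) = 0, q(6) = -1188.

-5589/16

L_0(-9/2) = (-3/2)·(-5/2)·(-9/2)·(-21/2)/[(-1)·(-2)·(-4)·(-10)] = 567/256
L_1(-9/2) = (-1/2)·(-5/2)·(-9/2)·(-21/2)/[(1)·(-1)·(-3)·(-9)] = -35/16
L_2(-9/2) = (-1/2)·(-3/2)·(-9/2)·(-21/2)/[(2)·(1)·(-2)·(-8)] = 567/512
L_3(-9/2) = (-1/2)·(-3/2)·(-5/2)·(-21/2)/[(4)·(3)·(2)·(-6)] = -35/256
L_4(-9/2) = (-1/2)·(-3/2)·(-5/2)·(-9/2)/[(10)·(9)·(8)·(6)] = 1/512
Sum: (-208)·(567/256) + (-54)·(-35/16) + (-4)·(567/512) + 0 + (-1188)·(1/512) = -5589/16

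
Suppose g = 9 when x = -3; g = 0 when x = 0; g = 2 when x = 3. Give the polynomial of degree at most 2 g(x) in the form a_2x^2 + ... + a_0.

Newton's divided differences:
g[-3,0] = (0 - 9) / (0 - (-3)) = -3
g[0,3] = (2 - 0) / (3 - 0) = 2/3
g[-3,0,3] = (2/3 - (-3)) / (3 - (-3)) = 11/18
g(x) = 9 + (-3)·(x + 3) + (11/18)·(x + 3)x
Expanding: g(x) = (11/18)x^2 - (7/6)x

g(x) = (11/18)x^2 - (7/6)x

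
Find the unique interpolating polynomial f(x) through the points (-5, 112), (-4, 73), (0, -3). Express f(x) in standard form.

f(x) = 4x^2 - 3x - 3

Build the Lagrange basis polynomials:
L_0(x) = (x + 4)x / [5] = (1/5)x^2 + (4/5)x
L_1(x) = (x + 5)x / [-4] = -(1/4)x^2 - (5/4)x
L_2(x) = (x + 5)(x + 4) / [20] = (1/20)x^2 + (9/20)x + 1
f(x) = 112·L_0 + 73·L_1 + (-3)·L_2
  112·L_0(x) = (112/5)x^2 + (448/5)x
  73·L_1(x) = -(73/4)x^2 - (365/4)x
  (-3)·L_2(x) = -(3/20)x^2 - (27/20)x - 3
Adding term by term: 4x^2 - 3x - 3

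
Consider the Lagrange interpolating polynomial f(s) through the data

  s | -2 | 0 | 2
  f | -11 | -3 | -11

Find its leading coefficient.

The leading coefficient equals the top divided difference f[-2,0,2].
f[-2,0] = (-3 - (-11)) / (0 - (-2)) = 4
f[0,2] = (-11 - (-3)) / (2 - 0) = -4
f[-2,0,2] = (-4 - 4) / (2 - (-2)) = -2

-2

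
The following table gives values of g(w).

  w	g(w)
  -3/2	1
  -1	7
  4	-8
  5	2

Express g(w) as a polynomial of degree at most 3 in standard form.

Build the Lagrange basis polynomials:
L_0(w) = (w + 1)(w - 4)(w - 5) / [-143/8] = -(8/143)w^3 + (64/143)w^2 - (8/13)w - 160/143
L_1(w) = (w + 3/2)(w - 4)(w - 5) / [15] = (1/15)w^3 - (1/2)w^2 + (13/30)w + 2
L_2(w) = (w + 3/2)(w + 1)(w - 5) / [-55/2] = -(2/55)w^3 + (1/11)w^2 + (2/5)w + 3/11
L_3(w) = (w + 3/2)(w + 1)(w - 4) / [39] = (1/39)w^3 - (1/26)w^2 - (17/78)w - 2/13
g(w) = 1·L_0 + 7·L_1 + (-8)·L_2 + 2·L_3
  1·L_0(w) = -(8/143)w^3 + (64/143)w^2 - (8/13)w - 160/143
  7·L_1(w) = (7/15)w^3 - (7/2)w^2 + (91/30)w + 14
  (-8)·L_2(w) = (16/55)w^3 - (8/11)w^2 - (16/5)w - 24/11
  2·L_3(w) = (2/39)w^3 - (1/13)w^2 - (17/39)w - 4/13
Adding term by term: (323/429)w^3 - (1103/286)w^2 - (95/78)w + 1486/143

g(w) = (323/429)w^3 - (1103/286)w^2 - (95/78)w + 1486/143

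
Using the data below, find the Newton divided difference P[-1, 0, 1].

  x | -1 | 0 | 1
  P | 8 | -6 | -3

P[-1,0] = (-6 - 8) / (0 - (-1)) = -14
P[0,1] = (-3 - (-6)) / (1 - 0) = 3
P[-1,0,1] = (3 - (-14)) / (1 - (-1)) = 17/2

17/2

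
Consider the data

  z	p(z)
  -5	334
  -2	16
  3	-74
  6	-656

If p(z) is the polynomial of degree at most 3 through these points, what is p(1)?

Evaluate each Lagrange basis at z = 1:
L_0(1) = (3)·(-2)·(-5)/[(-3)·(-8)·(-11)] = -5/44
L_1(1) = (6)·(-2)·(-5)/[(3)·(-5)·(-8)] = 1/2
L_2(1) = (6)·(3)·(-5)/[(8)·(5)·(-3)] = 3/4
L_3(1) = (6)·(3)·(-2)/[(11)·(8)·(3)] = -3/22
Sum: 334·(-5/44) + 16·(1/2) + (-74)·(3/4) + (-656)·(-3/22) = 4

4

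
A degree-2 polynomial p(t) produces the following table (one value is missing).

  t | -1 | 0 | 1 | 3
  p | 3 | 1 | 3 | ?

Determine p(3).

The 3 known values determine p uniquely (degree ≤ 2).
Evaluate each Lagrange basis at t = 3:
L_0(3) = (3)·(2)/[(-1)·(-2)] = 3
L_1(3) = (4)·(2)/[(1)·(-1)] = -8
L_2(3) = (4)·(3)/[(2)·(1)] = 6
Sum: 3·(3) + 1·(-8) + 3·(6) = 19

19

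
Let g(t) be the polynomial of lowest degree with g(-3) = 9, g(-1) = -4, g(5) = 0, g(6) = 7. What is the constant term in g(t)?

Build the Lagrange basis polynomials:
L_0(t) = (t + 1)(t - 5)(t - 6) / [-144] = -(1/144)t^3 + (5/72)t^2 - (19/144)t - 5/24
L_1(t) = (t + 3)(t - 5)(t - 6) / [84] = (1/84)t^3 - (2/21)t^2 - (1/28)t + 15/14
L_2(t) = (t + 3)(t + 1)(t - 6) / [-48] = -(1/48)t^3 + (1/24)t^2 + (7/16)t + 3/8
L_3(t) = (t + 3)(t + 1)(t - 5) / [63] = (1/63)t^3 - (1/63)t^2 - (17/63)t - 5/21
g(t) = 9·L_0 + (-4)·L_1 + 0·L_2 + 7·L_3
Only the constant term is needed; take it from each L_i and combine:
9·(-5/24) + (-4)·(15/14) + 0·(3/8) + 7·(-5/21) = -1315/168

-1315/168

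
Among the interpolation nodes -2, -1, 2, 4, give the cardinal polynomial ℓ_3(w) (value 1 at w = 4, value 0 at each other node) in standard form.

ℓ_3(w) = (w + 2)(w + 1)(w - 2) / [(6)·(5)·(2)]
       = (w^3 + w^2 - 4w - 4) / (60)

ℓ_3(w) = (1/60)w^3 + (1/60)w^2 - (1/15)w - 1/15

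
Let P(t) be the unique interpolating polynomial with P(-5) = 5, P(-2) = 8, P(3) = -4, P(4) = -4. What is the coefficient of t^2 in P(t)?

Build the Lagrange basis polynomials:
L_0(t) = (t + 2)(t - 3)(t - 4) / [-216] = -(1/216)t^3 + (5/216)t^2 + (1/108)t - 1/9
L_1(t) = (t + 5)(t - 3)(t - 4) / [90] = (1/90)t^3 - (1/45)t^2 - (23/90)t + 2/3
L_2(t) = (t + 5)(t + 2)(t - 4) / [-40] = -(1/40)t^3 - (3/40)t^2 + (9/20)t + 1
L_3(t) = (t + 5)(t + 2)(t - 3) / [54] = (1/54)t^3 + (2/27)t^2 - (11/54)t - 5/9
P(t) = 5·L_0 + 8·L_1 + (-4)·L_2 + (-4)·L_3
Only the coefficient of t^2 is needed; take it from each L_i and combine:
5·(5/216) + 8·(-1/45) + (-4)·(-3/40) + (-4)·(2/27) = -7/120

-7/120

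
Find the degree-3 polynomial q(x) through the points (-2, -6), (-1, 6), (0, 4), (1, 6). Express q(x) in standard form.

q(x) = 3x^3 + 2x^2 - 3x + 4

Build the Lagrange basis polynomials:
L_0(x) = (x + 1)x(x - 1) / [-6] = -(1/6)x^3 + (1/6)x
L_1(x) = (x + 2)x(x - 1) / [2] = (1/2)x^3 + (1/2)x^2 - x
L_2(x) = (x + 2)(x + 1)(x - 1) / [-2] = -(1/2)x^3 - x^2 + (1/2)x + 1
L_3(x) = (x + 2)(x + 1)x / [6] = (1/6)x^3 + (1/2)x^2 + (1/3)x
q(x) = (-6)·L_0 + 6·L_1 + 4·L_2 + 6·L_3
  (-6)·L_0(x) = x^3 - x
  6·L_1(x) = 3x^3 + 3x^2 - 6x
  4·L_2(x) = -2x^3 - 4x^2 + 2x + 4
  6·L_3(x) = x^3 + 3x^2 + 2x
Adding term by term: 3x^3 + 2x^2 - 3x + 4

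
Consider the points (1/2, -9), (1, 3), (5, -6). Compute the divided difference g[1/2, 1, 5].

g[1/2,1] = (3 - (-9)) / (1 - 1/2) = 24
g[1,5] = (-6 - 3) / (5 - 1) = -9/4
g[1/2,1,5] = (-9/4 - 24) / (5 - 1/2) = -35/6

-35/6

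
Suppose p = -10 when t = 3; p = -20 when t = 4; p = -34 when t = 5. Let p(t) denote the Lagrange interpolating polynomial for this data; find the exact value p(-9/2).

-125/2

Evaluate each Lagrange basis at t = -9/2:
L_0(-9/2) = (-17/2)·(-19/2)/[(-1)·(-2)] = 323/8
L_1(-9/2) = (-15/2)·(-19/2)/[(1)·(-1)] = -285/4
L_2(-9/2) = (-15/2)·(-17/2)/[(2)·(1)] = 255/8
Sum: (-10)·(323/8) + (-20)·(-285/4) + (-34)·(255/8) = -125/2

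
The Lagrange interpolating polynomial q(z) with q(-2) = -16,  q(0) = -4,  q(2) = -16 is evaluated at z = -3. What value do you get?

-31

L_0(-3) = (-3)·(-5)/[(-2)·(-4)] = 15/8
L_1(-3) = (-1)·(-5)/[(2)·(-2)] = -5/4
L_2(-3) = (-1)·(-3)/[(4)·(2)] = 3/8
Sum: (-16)·(15/8) + (-4)·(-5/4) + (-16)·(3/8) = -31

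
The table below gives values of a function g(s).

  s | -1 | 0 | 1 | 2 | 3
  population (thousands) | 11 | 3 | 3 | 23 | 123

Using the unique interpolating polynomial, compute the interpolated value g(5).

Using Newton's divided-difference form:
g[-1,0] = (3 - 11) / (0 - (-1)) = -8
g[0,1] = (3 - 3) / (1 - 0) = 0
g[1,2] = (23 - 3) / (2 - 1) = 20
g[2,3] = (123 - 23) / (3 - 2) = 100
g[-1,0,1] = (0 - (-8)) / (1 - (-1)) = 4
g[0,1,2] = (20 - 0) / (2 - 0) = 10
g[1,2,3] = (100 - 20) / (3 - 1) = 40
g[-1,0,1,2] = (10 - 4) / (2 - (-1)) = 2
g[0,1,2,3] = (40 - 10) / (3 - 0) = 10
g[-1,0,1,2,3] = (10 - 2) / (3 - (-1)) = 2
g(5) = 11 + (-8)·(6) + 4·(6)·(5) + 2·(6)·(5)·(4) + 2·(6)·(5)·(4)·(3) = 1043

1043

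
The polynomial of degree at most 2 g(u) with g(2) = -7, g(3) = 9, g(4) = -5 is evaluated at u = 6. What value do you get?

-123

L_0(6) = (3)·(2)/[(-1)·(-2)] = 3
L_1(6) = (4)·(2)/[(1)·(-1)] = -8
L_2(6) = (4)·(3)/[(2)·(1)] = 6
Sum: (-7)·(3) + 9·(-8) + (-5)·(6) = -123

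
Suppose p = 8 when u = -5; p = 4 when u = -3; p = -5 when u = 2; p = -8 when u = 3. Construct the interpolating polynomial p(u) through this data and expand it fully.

L_0(u) = (u + 3)(u - 2)(u - 3) / [-112] = -(1/112)u^3 + (1/56)u^2 + (9/112)u - 9/56
L_1(u) = (u + 5)(u - 2)(u - 3) / [60] = (1/60)u^3 - (19/60)u + 1/2
L_2(u) = (u + 5)(u + 3)(u - 3) / [-35] = -(1/35)u^3 - (1/7)u^2 + (9/35)u + 9/7
L_3(u) = (u + 5)(u + 3)(u - 2) / [48] = (1/48)u^3 + (1/8)u^2 - (1/48)u - 5/8
p(u) = 8·L_0 + 4·L_1 + (-5)·L_2 + (-8)·L_3
  8·L_0(u) = -(1/14)u^3 + (1/7)u^2 + (9/14)u - 9/7
  4·L_1(u) = (1/15)u^3 - (19/15)u + 2
  (-5)·L_2(u) = (1/7)u^3 + (5/7)u^2 - (9/7)u - 45/7
  (-8)·L_3(u) = -(1/6)u^3 - u^2 + (1/6)u + 5
Adding term by term: -(1/35)u^3 - (1/7)u^2 - (61/35)u - 5/7

p(u) = -(1/35)u^3 - (1/7)u^2 - (61/35)u - 5/7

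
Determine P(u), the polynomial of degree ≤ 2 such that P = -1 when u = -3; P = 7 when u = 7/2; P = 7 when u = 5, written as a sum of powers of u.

P(u) = -(2/13)u^2 + (17/13)u + 56/13

Build the Lagrange basis polynomials:
L_0(u) = (u - 7/2)(u - 5) / [52] = (1/52)u^2 - (17/104)u + 35/104
L_1(u) = (u + 3)(u - 5) / [-39/4] = -(4/39)u^2 + (8/39)u + 20/13
L_2(u) = (u + 3)(u - 7/2) / [12] = (1/12)u^2 - (1/24)u - 7/8
P(u) = (-1)·L_0 + 7·L_1 + 7·L_2
  (-1)·L_0(u) = -(1/52)u^2 + (17/104)u - 35/104
  7·L_1(u) = -(28/39)u^2 + (56/39)u + 140/13
  7·L_2(u) = (7/12)u^2 - (7/24)u - 49/8
Adding term by term: -(2/13)u^2 + (17/13)u + 56/13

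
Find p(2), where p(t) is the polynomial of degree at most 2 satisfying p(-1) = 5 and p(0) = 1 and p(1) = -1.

-1

Evaluate each Lagrange basis at t = 2:
L_0(2) = (2)·(1)/[(-1)·(-2)] = 1
L_1(2) = (3)·(1)/[(1)·(-1)] = -3
L_2(2) = (3)·(2)/[(2)·(1)] = 3
Sum: 5·(1) + 1·(-3) + (-1)·(3) = -1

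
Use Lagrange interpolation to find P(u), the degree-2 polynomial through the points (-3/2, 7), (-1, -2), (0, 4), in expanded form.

L_0(u) = (u + 1)u / [3/4] = (4/3)u^2 + (4/3)u
L_1(u) = (u + 3/2)u / [-1/2] = -2u^2 - 3u
L_2(u) = (u + 3/2)(u + 1) / [3/2] = (2/3)u^2 + (5/3)u + 1
P(u) = 7·L_0 + (-2)·L_1 + 4·L_2
  7·L_0(u) = (28/3)u^2 + (28/3)u
  (-2)·L_1(u) = 4u^2 + 6u
  4·L_2(u) = (8/3)u^2 + (20/3)u + 4
Adding term by term: 16u^2 + 22u + 4

P(u) = 16u^2 + 22u + 4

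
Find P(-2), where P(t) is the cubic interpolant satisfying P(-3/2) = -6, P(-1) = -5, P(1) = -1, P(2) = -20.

Evaluate each Lagrange basis at t = -2:
L_0(-2) = (-1)·(-3)·(-4)/[(-1/2)·(-5/2)·(-7/2)] = 96/35
L_1(-2) = (-1/2)·(-3)·(-4)/[(1/2)·(-2)·(-3)] = -2
L_2(-2) = (-1/2)·(-1)·(-4)/[(5/2)·(2)·(-1)] = 2/5
L_3(-2) = (-1/2)·(-1)·(-3)/[(7/2)·(3)·(1)] = -1/7
Sum: (-6)·(96/35) + (-5)·(-2) + (-1)·(2/5) + (-20)·(-1/7) = -4

-4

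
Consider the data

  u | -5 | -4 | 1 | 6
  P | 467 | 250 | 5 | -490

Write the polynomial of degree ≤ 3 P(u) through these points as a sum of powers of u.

P(u) = -3u^3 + 4u^2 + 2u + 2

Build the Lagrange basis polynomials:
L_0(u) = (u + 4)(u - 1)(u - 6) / [-66] = -(1/66)u^3 + (1/22)u^2 + (1/3)u - 4/11
L_1(u) = (u + 5)(u - 1)(u - 6) / [50] = (1/50)u^3 - (1/25)u^2 - (29/50)u + 3/5
L_2(u) = (u + 5)(u + 4)(u - 6) / [-150] = -(1/150)u^3 - (1/50)u^2 + (17/75)u + 4/5
L_3(u) = (u + 5)(u + 4)(u - 1) / [550] = (1/550)u^3 + (4/275)u^2 + (1/50)u - 2/55
P(u) = 467·L_0 + 250·L_1 + 5·L_2 + (-490)·L_3
  467·L_0(u) = -(467/66)u^3 + (467/22)u^2 + (467/3)u - 1868/11
  250·L_1(u) = 5u^3 - 10u^2 - 145u + 150
  5·L_2(u) = -(1/30)u^3 - (1/10)u^2 + (17/15)u + 4
  (-490)·L_3(u) = -(49/55)u^3 - (392/55)u^2 - (49/5)u + 196/11
Adding term by term: -3u^3 + 4u^2 + 2u + 2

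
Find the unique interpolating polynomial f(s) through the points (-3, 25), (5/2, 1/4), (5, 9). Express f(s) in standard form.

Build the Lagrange basis polynomials:
L_0(s) = (s - 5/2)(s - 5) / [44] = (1/44)s^2 - (15/88)s + 25/88
L_1(s) = (s + 3)(s - 5) / [-55/4] = -(4/55)s^2 + (8/55)s + 12/11
L_2(s) = (s + 3)(s - 5/2) / [20] = (1/20)s^2 + (1/40)s - 3/8
f(s) = 25·L_0 + (1/4)·L_1 + 9·L_2
  25·L_0(s) = (25/44)s^2 - (375/88)s + 625/88
  (1/4)·L_1(s) = -(1/55)s^2 + (2/55)s + 3/11
  9·L_2(s) = (9/20)s^2 + (9/40)s - 27/8
Adding term by term: s^2 - 4s + 4

f(s) = s^2 - 4s + 4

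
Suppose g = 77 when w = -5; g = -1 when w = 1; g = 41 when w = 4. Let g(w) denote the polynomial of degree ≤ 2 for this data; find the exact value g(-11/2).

Using Newton's divided-difference form:
g[-5,1] = (-1 - 77) / (1 - (-5)) = -13
g[1,4] = (41 - (-1)) / (4 - 1) = 14
g[-5,1,4] = (14 - (-13)) / (4 - (-5)) = 3
g(-11/2) = 77 + (-13)·(-1/2) + 3·(-1/2)·(-13/2) = 373/4

373/4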